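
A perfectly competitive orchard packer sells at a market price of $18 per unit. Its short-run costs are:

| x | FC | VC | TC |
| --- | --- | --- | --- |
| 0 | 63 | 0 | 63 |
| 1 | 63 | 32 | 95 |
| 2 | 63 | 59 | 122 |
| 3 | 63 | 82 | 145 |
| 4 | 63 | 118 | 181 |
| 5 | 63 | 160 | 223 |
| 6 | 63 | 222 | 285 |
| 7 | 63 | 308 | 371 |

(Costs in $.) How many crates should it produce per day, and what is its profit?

x = 0 (shut down); profit = -$63

Compute π = P·x − TC at each output: x=0: -63; x=1: -77; x=2: -86; x=3: -91; x=4: -109; x=5: -133; x=6: -177; x=7: -245.
Profit is highest at x = 0. Equivalently, the lowest AVC in the table is 82/3 ≈ $27.33 at x = 3, and P = $18 falls below it — price never covers variable cost, so the firm shuts down and loses only its fixed cost.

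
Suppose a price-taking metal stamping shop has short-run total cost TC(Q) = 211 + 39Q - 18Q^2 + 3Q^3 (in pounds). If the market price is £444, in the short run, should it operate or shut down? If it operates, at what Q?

Produce at Q = 9

Strip out fixed cost: VC = 39Q - 18Q^2 + 3Q^3. Then AVC = 39 - 18Q + 3Q^2 and MC = 39 - 36Q + 9Q^2.
AVC is minimized where dAVC/dQ = -18 + 6Q = 0, at Q = 3; min AVC = 39 - 18·3 + 3·3^2 = £12.
Because £444 ≥ £12, revenue can cover variable cost; the firm operates.
P = MC gives -405 - 36Q + 9Q^2 = 0, with roots -5 and 9. Take the larger (rising MC): Q* = 9.
Check: AVC at Q = 9 is £120 ≤ P, so revenue covers variable cost.
Profit = P·Q − TC = 444·9 − 1291 = £2705.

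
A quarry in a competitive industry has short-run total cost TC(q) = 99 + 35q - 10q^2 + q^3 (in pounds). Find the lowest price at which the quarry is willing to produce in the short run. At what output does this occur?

£10 per unit, at q = 5

Short-run supply begins at min AVC. From VC = 35q - 10q^2 + q^3, AVC = 35 - 10q + q^2.
At the minimum of AVC, MC = AVC. MC = 35 - 20q + 3q^2; setting MC = AVC gives 2q^2 - 10q = 0, so q = 5. min AVC = 10.
The firm shuts down for any P below £10.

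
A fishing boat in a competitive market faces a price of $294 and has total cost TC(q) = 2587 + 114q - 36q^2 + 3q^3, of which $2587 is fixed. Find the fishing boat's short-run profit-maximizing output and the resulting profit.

AVC = 114 - 36q + 3q^2 has its minimum $6 at q = 6; price $294 clears that bar, so the firm operates.
MC = 114 - 72q + 9q^2. Setting P = MC and taking the root on the rising branch gives q* = 10.
TR = 294·10 = 2940. TC = 2587 + 540 = 3127. Profit = 2940 − 3127 = -$187.
That loss of $187 beats the $2587 the firm would lose by shutting down; producing recovers $2400 of fixed cost.

Profit = -$187 at q = 10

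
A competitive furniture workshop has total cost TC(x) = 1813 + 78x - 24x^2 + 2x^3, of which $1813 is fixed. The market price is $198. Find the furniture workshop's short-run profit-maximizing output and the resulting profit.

Profit = -$213 at x = 10

AVC = 78 - 24x + 2x^2 has its minimum $6 at x = 6; price $198 clears that bar, so the firm operates.
MC = 78 - 48x + 6x^2. Setting P = MC and taking the root on the rising branch gives x* = 10.
TR = 198·10 = 1980. TC = 1813 + 380 = 2193. Profit = 1980 − 2193 = -$213.
Shutting down would mean losing the fixed cost of $1813, so operating at a loss of $213 is better by $1600.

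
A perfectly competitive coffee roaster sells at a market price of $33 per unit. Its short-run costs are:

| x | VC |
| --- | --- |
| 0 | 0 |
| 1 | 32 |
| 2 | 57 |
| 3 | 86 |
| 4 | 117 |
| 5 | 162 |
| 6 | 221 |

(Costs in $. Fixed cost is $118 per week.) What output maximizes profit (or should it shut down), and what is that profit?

x = 4; profit = -$103

Compute π = P·x − TC at each output: x=0: -118; x=1: -117; x=2: -109; x=3: -105; x=4: -103; x=5: -115; x=6: -141.
Profit is maximized at x = 4. AVC there is 117/4 = $29.25 ≤ P, so producing beats shutting down (which would give -$118).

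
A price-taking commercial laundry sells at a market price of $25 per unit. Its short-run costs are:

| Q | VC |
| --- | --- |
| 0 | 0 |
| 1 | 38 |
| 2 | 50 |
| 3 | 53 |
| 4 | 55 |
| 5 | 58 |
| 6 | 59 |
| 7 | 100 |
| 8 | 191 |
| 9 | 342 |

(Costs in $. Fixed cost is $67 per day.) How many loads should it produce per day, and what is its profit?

Profit at each row (π = 25Q − TC): Q=0: -67; Q=1: -80; Q=2: -67; Q=3: -45; Q=4: -22; Q=5: 0; Q=6: 24; Q=7: 8; Q=8: -58; Q=9: -184.
Profit is maximized at Q = 6. AVC there is 59/6 = $9.83 ≤ P, so producing beats shutting down (which would give -$67).

Q = 6; profit = $24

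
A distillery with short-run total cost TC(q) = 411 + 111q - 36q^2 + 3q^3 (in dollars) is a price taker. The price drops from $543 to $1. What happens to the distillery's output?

AVC = 111 - 36q + 3q^2, minimized at q = 6 where min AVC = $3. MC = 111 - 72q + 9q^2.
At P = $543 ≥ min AVC, set P = MC on the rising branch: q = 12.
At P = $1 < min AVC = $3, price no longer covers variable cost at any output, so the firm shuts down: q = 0.

Output falls from 12 to 0 (the firm shuts down)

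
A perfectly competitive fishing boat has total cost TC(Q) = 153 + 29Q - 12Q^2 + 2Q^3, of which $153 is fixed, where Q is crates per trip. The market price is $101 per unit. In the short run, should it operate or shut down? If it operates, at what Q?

Variable cost is VC = 29Q - 12Q^2 + 2Q^3, so AVC = VC/Q = 29 - 12Q + 2Q^2 and MC = dTC/dQ = 29 - 24Q + 6Q^2.
AVC hits its minimum where MC = AVC, at Q = 3, giving min AVC = 29 - 12·3 + 2·3^2 = $11.
Since P = $101 ≥ min AVC = $11, price covers variable cost and the firm should produce.
Solving P = MC: -72 - 24Q + 6Q^2 = 0 ⇒ Q = -2 or 6. On the upward-sloping branch, Q* = 6.
Check: AVC at Q = 6 is $29 ≤ P, so revenue covers variable cost.
Profit = P·Q − TC = 101·6 − 327 = $279.

Produce at Q = 6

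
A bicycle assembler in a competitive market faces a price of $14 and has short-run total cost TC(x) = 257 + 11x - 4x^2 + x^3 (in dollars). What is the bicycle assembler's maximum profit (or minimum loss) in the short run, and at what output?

AVC = 11 - 4x + x^2; min AVC = $7 at x = 2. Since P = $14 ≥ min AVC, the firm produces.
With MC = 11 - 8x + 3x^2, P = MC on the upward-sloping part at x* = 3.
TR = 14·3 = 42. TC = 257 + 24 = 281. Profit = 42 − 281 = -$239.
Shutting down would mean losing the fixed cost of $257, so operating at a loss of $239 is better by $18.

Profit = -$239 at x = 3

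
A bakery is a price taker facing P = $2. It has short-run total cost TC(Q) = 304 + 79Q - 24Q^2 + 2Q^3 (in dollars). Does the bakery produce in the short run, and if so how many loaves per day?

Shut down

Variable cost is VC = 79Q - 24Q^2 + 2Q^3, so AVC = VC/Q = 79 - 24Q + 2Q^2 and MC = dTC/dQ = 79 - 48Q + 6Q^2.
AVC is minimized where dAVC/dQ = -24 + 4Q = 0, at Q = 6; min AVC = 79 - 24·6 + 2·6^2 = $7.
Since P = $2 < min AVC = $7, price fails to cover variable cost at any output.
Shutting down limits the loss to fixed cost, $304.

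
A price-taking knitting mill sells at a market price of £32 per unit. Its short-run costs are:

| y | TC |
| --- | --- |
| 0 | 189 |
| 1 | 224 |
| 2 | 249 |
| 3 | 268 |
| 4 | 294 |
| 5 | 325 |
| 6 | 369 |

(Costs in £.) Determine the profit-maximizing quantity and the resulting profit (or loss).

Profit at each row (π = 32y − TC): y=0: -189; y=1: -192; y=2: -185; y=3: -172; y=4: -166; y=5: -165; y=6: -177.
Profit is maximized at y = 5. AVC there is 136/5 = £27.20 ≤ P, so producing beats shutting down (which would give -£189).

y = 5; profit = -£165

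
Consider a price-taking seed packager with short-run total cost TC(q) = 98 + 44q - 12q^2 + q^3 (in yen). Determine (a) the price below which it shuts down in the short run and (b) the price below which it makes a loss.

Shutdown price = ¥8; break-even price = ¥23

Shutdown price = min AVC. AVC = 44 - 12q + q^2, with vertex at q = 6 and minimum ¥8.
ATC = 98/q + 44 - 12q + q^2. Setting dATC/dq = −98/q^2 − 12 + 2q = 0 gives q = 7 (since 2·7^3 − 12·7^2 = 98).
min ATC = 98/7 + 44 − 12·7 + 7^2 = ¥23. That is the break-even price.
Between these two prices the firm operates at a loss; above ¥23 it earns a profit.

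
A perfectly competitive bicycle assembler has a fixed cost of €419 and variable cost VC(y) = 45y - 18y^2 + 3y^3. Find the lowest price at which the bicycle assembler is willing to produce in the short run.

The firm shuts down when price falls below the minimum of average variable cost. AVC = VC/y = 45 - 18y + 3y^2.
dAVC/dy = -18 + 6y = 0 gives y = 3. min AVC = 45 - 18·3 + 3·3^2 = 18.
So the shutdown price is €18.

€18 per unit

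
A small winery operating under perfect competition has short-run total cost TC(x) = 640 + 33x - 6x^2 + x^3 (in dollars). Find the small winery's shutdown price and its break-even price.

Shutdown price = min AVC. AVC = 33 - 6x + x^2, with vertex at x = 3 and minimum $24.
ATC = 640/x + 33 - 6x + x^2. Setting dATC/dx = −640/x^2 − 6 + 2x = 0 gives x = 8 (since 2·8^3 − 6·8^2 = 640).
min ATC = 640/8 + 33 − 6·8 + 8^2 = $129. That is the break-even price.
For $24 ≤ P < $129 the firm produces at a loss; below $24 it shuts down.

Shutdown price = $24; break-even price = $129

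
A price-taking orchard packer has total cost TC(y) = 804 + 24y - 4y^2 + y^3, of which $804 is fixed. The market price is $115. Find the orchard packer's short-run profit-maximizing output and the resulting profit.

Profit = -$314 at y = 7

AVC = 24 - 4y + y^2 has its minimum $20 at y = 2; price $115 clears that bar, so the firm operates.
With MC = 24 - 8y + 3y^2, P = MC on the upward-sloping part at y* = 7.
TR = 115·7 = 805. TC = 804 + 315 = 1119. Profit = 805 − 1119 = -$314.
Shutting down would mean losing the fixed cost of $804, so operating at a loss of $314 is better by $490.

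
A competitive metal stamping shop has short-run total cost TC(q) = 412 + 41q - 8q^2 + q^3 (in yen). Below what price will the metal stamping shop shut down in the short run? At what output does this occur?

The firm shuts down when price falls below the minimum of average variable cost. AVC = VC/q = 41 - 8q + q^2.
dAVC/dq = -8 + 2q = 0 gives q = 4. min AVC = 41 - 8·4 + 4^2 = 25.
So the shutdown price is ¥25.

¥25 per unit, at q = 4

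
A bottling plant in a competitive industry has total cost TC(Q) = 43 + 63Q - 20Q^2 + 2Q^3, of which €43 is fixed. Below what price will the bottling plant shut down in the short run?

Short-run supply begins at min AVC. From VC = 63Q - 20Q^2 + 2Q^3, AVC = 63 - 20Q + 2Q^2.
At the minimum of AVC, MC = AVC. MC = 63 - 40Q + 6Q^2; setting MC = AVC gives 4Q^2 - 20Q = 0, so Q = 5. min AVC = 13.
For P < €13 the firm produces nothing.

€13 per unit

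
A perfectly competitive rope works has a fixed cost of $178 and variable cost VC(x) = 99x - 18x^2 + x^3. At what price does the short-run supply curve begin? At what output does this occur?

The shutdown price is the minimum of AVC. VC = 99x - 18x^2 + x^3, so AVC = 99 - 18x + x^2.
dAVC/dx = -18 + 2x = 0 gives x = 9. min AVC = 99 - 18·9 + 9^2 = 18.
The firm shuts down for any P below $18.

$18 per unit, at x = 9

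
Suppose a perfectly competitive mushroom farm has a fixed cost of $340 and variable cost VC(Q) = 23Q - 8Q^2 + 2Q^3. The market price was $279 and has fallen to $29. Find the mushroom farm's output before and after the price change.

Output falls from 8 to 3

MC = 23 - 16Q + 6Q^2; the shutdown threshold is min AVC = $15 (at Q = 2).
At P = $279 ≥ min AVC, set P = MC on the rising branch: Q = 8.
At P = $29 ≥ min AVC, set P = MC: Q = 3. The firm stays open but cuts output.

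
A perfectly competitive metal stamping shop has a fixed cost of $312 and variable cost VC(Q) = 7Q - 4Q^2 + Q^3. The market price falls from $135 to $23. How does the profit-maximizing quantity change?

Output falls from 8 to 4

AVC = 7 - 4Q + Q^2, minimized at Q = 2 where min AVC = $3. MC = 7 - 8Q + 3Q^2.
With P = $135 above the shutdown price, P = MC gives Q = 8.
At P = $23 ≥ min AVC, set P = MC: Q = 4. The firm stays open but cuts output.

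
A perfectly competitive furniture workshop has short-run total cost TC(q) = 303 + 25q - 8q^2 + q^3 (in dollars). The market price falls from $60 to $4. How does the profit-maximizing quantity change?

MC = 25 - 16q + 3q^2; the shutdown threshold is min AVC = $9 (at q = 4).
At P = $60 ≥ min AVC, set P = MC on the rising branch: q = 7.
At P = $4 < min AVC = $9, price no longer covers variable cost at any output, so the firm shuts down: q = 0.

Output falls from 7 to 0 (the firm shuts down)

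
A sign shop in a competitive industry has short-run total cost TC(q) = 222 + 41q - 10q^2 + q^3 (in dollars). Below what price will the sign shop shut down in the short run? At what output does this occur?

Short-run supply begins at min AVC. From VC = 41q - 10q^2 + q^3, AVC = 41 - 10q + q^2.
dAVC/dq = -10 + 2q = 0 gives q = 5. min AVC = 41 - 10·5 + 5^2 = 16.
The firm shuts down for any P below $16.

$16 per unit, at q = 5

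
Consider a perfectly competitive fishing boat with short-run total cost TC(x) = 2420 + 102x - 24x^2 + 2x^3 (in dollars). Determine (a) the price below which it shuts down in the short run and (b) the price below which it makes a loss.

Shutdown price = min AVC. AVC = 102 - 24x + 2x^2, with vertex at x = 6 and minimum $30.
ATC = 2420/x + 102 - 24x + 2x^2. Setting dATC/dx = −2420/x^2 − 24 + 4x = 0 gives x = 11 (since 4·11^3 − 24·11^2 = 2420).
min ATC = 2420/11 + 102 − 24·11 + 2·11^2 = $300. That is the break-even price.
Between these two prices the firm operates at a loss; above $300 it earns a profit.

Shutdown price = $30; break-even price = $300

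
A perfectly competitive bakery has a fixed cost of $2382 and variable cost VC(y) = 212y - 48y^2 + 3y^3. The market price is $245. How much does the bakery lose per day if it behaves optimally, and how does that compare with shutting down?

Profit = -$204 at y = 11

AVC = 212 - 48y + 3y^2 has its minimum $20 at y = 8; price $245 clears that bar, so the firm operates.
With MC = 212 - 96y + 9y^2, P = MC on the upward-sloping part at y* = 11.
TR = 245·11 = 2695. TC = 2382 + 517 = 2899. Profit = 2695 − 2899 = -$204.
By producing, the firm covers all variable cost plus $2178 of fixed cost; shutting down would lose the full $2382.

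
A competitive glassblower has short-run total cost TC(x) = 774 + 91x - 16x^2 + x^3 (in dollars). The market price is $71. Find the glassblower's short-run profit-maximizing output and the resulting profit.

AVC = 91 - 16x + x^2; min AVC = $27 at x = 8. Since P = $71 ≥ min AVC, the firm produces.
With MC = 91 - 32x + 3x^2, P = MC on the upward-sloping part at x* = 10.
TR = 71·10 = 710. TC = 774 + 310 = 1084. Profit = 710 − 1084 = -$374.
That loss of $374 beats the $774 the firm would lose by shutting down; producing recovers $400 of fixed cost.

Profit = -$374 at x = 10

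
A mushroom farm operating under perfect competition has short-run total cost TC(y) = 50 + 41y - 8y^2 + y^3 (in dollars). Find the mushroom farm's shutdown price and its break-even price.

Shutdown price = min AVC. AVC = 41 - 8y + y^2, with vertex at y = 4 and minimum $25.
ATC = 50/y + 41 - 8y + y^2. Setting dATC/dy = −50/y^2 − 8 + 2y = 0 gives y = 5 (since 2·5^3 − 8·5^2 = 50).
min ATC = 50/5 + 41 − 8·5 + 5^2 = $36. That is the break-even price.
Between these two prices the firm operates at a loss; above $36 it earns a profit.

Shutdown price = $25; break-even price = $36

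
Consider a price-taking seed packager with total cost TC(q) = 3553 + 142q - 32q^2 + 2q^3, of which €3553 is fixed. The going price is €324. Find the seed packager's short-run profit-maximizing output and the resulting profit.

AVC = 142 - 32q + 2q^2; min AVC = €14 at q = 8. Since P = €324 ≥ min AVC, the firm produces.
MC = 142 - 64q + 6q^2. Setting P = MC and taking the root on the rising branch gives q* = 13.
TR = 324·13 = 4212. TC = 3553 + 832 = 4385. Profit = 4212 − 4385 = -€173.
Shutting down would mean losing the fixed cost of €3553, so operating at a loss of €173 is better by €3380.

Profit = -€173 at q = 13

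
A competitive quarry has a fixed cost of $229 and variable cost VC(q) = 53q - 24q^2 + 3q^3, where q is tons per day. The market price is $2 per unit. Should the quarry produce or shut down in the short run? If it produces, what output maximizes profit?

Strip out fixed cost: VC = 53q - 24q^2 + 3q^3. Then AVC = 53 - 24q + 3q^2 and MC = 53 - 48q + 9q^2.
The AVC parabola has its vertex at q = 24/6 = 4, where AVC = 53 - 24·4 + 3·4^2 = $5.
P = $2 lies below min AVC = $5; no output level covers variable cost.
The firm minimizes its loss by shutting down and losing only its fixed cost of $229.

Shut down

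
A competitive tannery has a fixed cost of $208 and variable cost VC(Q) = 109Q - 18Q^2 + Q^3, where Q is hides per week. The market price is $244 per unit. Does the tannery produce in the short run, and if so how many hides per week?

From TC, MC = TC'(Q) = 109 - 36Q + 3Q^2 and AVC = VC/Q = 109 - 18Q + Q^2.
The AVC parabola has its vertex at Q = 18/2 = 9, where AVC = 109 - 18·9 + 9^2 = $28.
Since P = $244 ≥ min AVC = $28, price covers variable cost and the firm should produce.
P = MC gives -135 - 36Q + 3Q^2 = 0, with roots -3 and 15. Take the larger (rising MC): Q* = 15.
Check: AVC at Q = 15 is $64 ≤ P, so revenue covers variable cost.
Profit = P·Q − TC = 244·15 − 1168 = $2492.

Produce at Q = 15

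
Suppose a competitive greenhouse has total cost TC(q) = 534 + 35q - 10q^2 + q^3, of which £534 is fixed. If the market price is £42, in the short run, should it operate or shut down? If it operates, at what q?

Variable cost is VC = 35q - 10q^2 + q^3, so AVC = VC/q = 35 - 10q + q^2 and MC = dTC/dq = 35 - 20q + 3q^2.
AVC hits its minimum where MC = AVC, at q = 5, giving min AVC = 35 - 10·5 + 5^2 = £10.
P = £42 exceeds min AVC = £10, so the firm stays open.
P = MC gives -7 - 20q + 3q^2 = 0, with roots -1/3 and 7. Take the larger (rising MC): q* = 7.
Check: AVC at q = 7 is £14 ≤ P, so revenue covers variable cost.
Profit = P·q − TC = 42·7 − 632 = -£338, a loss, but smaller than the £534 fixed cost the firm would lose by shutting down.

Produce at q = 7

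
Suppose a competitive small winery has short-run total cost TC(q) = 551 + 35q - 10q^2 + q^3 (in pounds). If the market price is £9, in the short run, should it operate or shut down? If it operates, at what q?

Shut down

Strip out fixed cost: VC = 35q - 10q^2 + q^3. Then AVC = 35 - 10q + q^2 and MC = 35 - 20q + 3q^2.
AVC hits its minimum where MC = AVC, at q = 5, giving min AVC = 35 - 10·5 + 5^2 = £10.
Since P = £9 < min AVC = £10, price fails to cover variable cost at any output.
Shutting down limits the loss to fixed cost, £551.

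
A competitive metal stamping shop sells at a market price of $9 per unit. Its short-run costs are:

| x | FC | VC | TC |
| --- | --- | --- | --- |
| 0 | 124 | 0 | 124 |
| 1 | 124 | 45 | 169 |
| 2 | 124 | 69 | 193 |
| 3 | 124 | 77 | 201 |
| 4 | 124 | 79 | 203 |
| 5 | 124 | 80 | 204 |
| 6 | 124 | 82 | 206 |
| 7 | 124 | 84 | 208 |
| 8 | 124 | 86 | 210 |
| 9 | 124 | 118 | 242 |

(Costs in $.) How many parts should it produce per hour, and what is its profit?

Profit at each row (π = 9x − TC): x=0: -124; x=1: -160; x=2: -175; x=3: -174; x=4: -167; x=5: -159; x=6: -152; x=7: -145; x=8: -138; x=9: -161.
Profit is highest at x = 0. Equivalently, the lowest AVC in the table is 86/8 ≈ $10.75 at x = 8, and P = $9 falls below it — price never covers variable cost, so the firm shuts down and loses only its fixed cost.

x = 0 (shut down); profit = -$124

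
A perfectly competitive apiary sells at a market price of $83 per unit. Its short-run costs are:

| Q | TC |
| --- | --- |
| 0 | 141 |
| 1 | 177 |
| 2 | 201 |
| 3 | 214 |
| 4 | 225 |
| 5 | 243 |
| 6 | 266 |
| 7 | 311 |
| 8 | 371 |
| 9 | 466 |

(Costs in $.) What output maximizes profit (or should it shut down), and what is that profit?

Compute π = P·Q − TC at each output: Q=0: -141; Q=1: -94; Q=2: -35; Q=3: 35; Q=4: 107; Q=5: 172; Q=6: 232; Q=7: 270; Q=8: 293; Q=9: 281.
Profit is maximized at Q = 8. AVC there is 230/8 = $28.75 ≤ P, so producing beats shutting down (which would give -$141).

Q = 8; profit = $293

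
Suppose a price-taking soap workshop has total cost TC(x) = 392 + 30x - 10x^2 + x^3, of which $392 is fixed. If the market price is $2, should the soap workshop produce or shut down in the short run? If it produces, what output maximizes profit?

Shut down

Variable cost is VC = 30x - 10x^2 + x^3, so AVC = VC/x = 30 - 10x + x^2 and MC = dTC/dx = 30 - 20x + 3x^2.
The AVC parabola has its vertex at x = 10/2 = 5, where AVC = 30 - 10·5 + 5^2 = $5.
With P < min AVC ($2 < $5), every unit sold adds to the loss.
Best response: produce nothing and absorb the $392 fixed cost.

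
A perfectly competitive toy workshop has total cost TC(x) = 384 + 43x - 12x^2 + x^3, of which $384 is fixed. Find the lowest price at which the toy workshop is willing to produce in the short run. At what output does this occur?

$7 per unit, at x = 6

Short-run supply begins at min AVC. From VC = 43x - 12x^2 + x^3, AVC = 43 - 12x + x^2.
At the minimum of AVC, MC = AVC. MC = 43 - 24x + 3x^2; setting MC = AVC gives 2x^2 - 12x = 0, so x = 6. min AVC = 7.
So the shutdown price is $7.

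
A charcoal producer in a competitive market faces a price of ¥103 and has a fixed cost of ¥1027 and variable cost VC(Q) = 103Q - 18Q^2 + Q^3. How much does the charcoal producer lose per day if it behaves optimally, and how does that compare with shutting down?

AVC = 103 - 18Q + Q^2 has its minimum ¥22 at Q = 9; price ¥103 clears that bar, so the firm operates.
With MC = 103 - 36Q + 3Q^2, P = MC on the upward-sloping part at Q* = 12.
TR = 103·12 = 1236. TC = 1027 + 372 = 1399. Profit = 1236 − 1399 = -¥163.
Shutting down would mean losing the fixed cost of ¥1027, so operating at a loss of ¥163 is better by ¥864.

Profit = -¥163 at Q = 12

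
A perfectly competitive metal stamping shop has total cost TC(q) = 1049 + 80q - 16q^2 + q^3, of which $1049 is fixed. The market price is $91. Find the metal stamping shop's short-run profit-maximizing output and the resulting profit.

AVC = 80 - 16q + q^2; min AVC = $16 at q = 8. Since P = $91 ≥ min AVC, the firm produces.
MC = 80 - 32q + 3q^2. Setting P = MC and taking the root on the rising branch gives q* = 11.
TR = 91·11 = 1001. TC = 1049 + 275 = 1324. Profit = 1001 − 1324 = -$323.
By producing, the firm covers all variable cost plus $726 of fixed cost; shutting down would lose the full $1049.

Profit = -$323 at q = 11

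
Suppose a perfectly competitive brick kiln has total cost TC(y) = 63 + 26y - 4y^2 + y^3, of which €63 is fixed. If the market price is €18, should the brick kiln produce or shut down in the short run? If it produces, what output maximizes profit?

Shut down

Variable cost is VC = 26y - 4y^2 + y^3, so AVC = VC/y = 26 - 4y + y^2 and MC = dTC/dy = 26 - 8y + 3y^2.
The AVC parabola has its vertex at y = 4/2 = 2, where AVC = 26 - 4·2 + 2^2 = €22.
Since P = €18 < min AVC = €22, price fails to cover variable cost at any output.
The firm minimizes its loss by shutting down and losing only its fixed cost of €63.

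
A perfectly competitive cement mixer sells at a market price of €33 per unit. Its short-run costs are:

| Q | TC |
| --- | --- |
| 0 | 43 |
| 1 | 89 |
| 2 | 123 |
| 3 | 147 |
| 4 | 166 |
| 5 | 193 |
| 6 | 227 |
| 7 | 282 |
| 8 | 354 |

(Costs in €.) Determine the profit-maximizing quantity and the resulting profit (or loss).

Q = 5; profit = -€28

Tabulate TR − TC: Q=0: -43; Q=1: -56; Q=2: -57; Q=3: -48; Q=4: -34; Q=5: -28; Q=6: -29; Q=7: -51; Q=8: -90.
Profit is maximized at Q = 5. AVC there is 150/5 = €30 ≤ P, so producing beats shutting down (which would give -€43).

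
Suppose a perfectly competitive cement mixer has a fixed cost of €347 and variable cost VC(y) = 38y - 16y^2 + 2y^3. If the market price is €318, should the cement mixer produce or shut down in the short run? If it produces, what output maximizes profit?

Produce at y = 10

Strip out fixed cost: VC = 38y - 16y^2 + 2y^3. Then AVC = 38 - 16y + 2y^2 and MC = 38 - 32y + 6y^2.
AVC is minimized where dAVC/dy = -16 + 4y = 0, at y = 4; min AVC = 38 - 16·4 + 2·4^2 = €6.
P = €318 exceeds min AVC = €6, so the firm stays open.
Set P = MC: 318 = 38 - 32y + 6y^2 → -280 - 32y + 6y^2 = 0. The roots are y = -14/3 and y = 10; the profit-maximizing output is on the rising part of MC, so y* = 10.
Check: AVC at y = 10 is €78 ≤ P, so revenue covers variable cost.
Profit = P·y − TC = 318·10 − 1127 = €2053.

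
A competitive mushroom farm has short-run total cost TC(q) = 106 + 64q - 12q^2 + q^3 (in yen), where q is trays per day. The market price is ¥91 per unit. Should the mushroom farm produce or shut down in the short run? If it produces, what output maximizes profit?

From TC, MC = TC'(q) = 64 - 24q + 3q^2 and AVC = VC/q = 64 - 12q + q^2.
The AVC parabola has its vertex at q = 12/2 = 6, where AVC = 64 - 12·6 + 6^2 = ¥28.
Since P = ¥91 ≥ min AVC = ¥28, price covers variable cost and the firm should produce.
P = MC gives -27 - 24q + 3q^2 = 0, with roots -1 and 9. Take the larger (rising MC): q* = 9.
Check: AVC at q = 9 is ¥37 ≤ P, so revenue covers variable cost.
Profit = P·q − TC = 91·9 − 439 = ¥380.

Produce at q = 9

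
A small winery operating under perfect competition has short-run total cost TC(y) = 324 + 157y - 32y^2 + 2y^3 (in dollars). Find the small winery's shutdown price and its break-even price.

Shutdown price = $29; break-even price = $67

AVC = 157 - 32y + 2y^2; minimized at y = 8, giving min AVC = $29. That is the shutdown price.
ATC = 324/y + 157 - 32y + 2y^2. Setting dATC/dy = −324/y^2 − 32 + 4y = 0 gives y = 9 (since 4·9^3 − 32·9^2 = 324).
min ATC = 324/9 + 157 − 32·9 + 2·9^2 = $67. That is the break-even price.
For $29 ≤ P < $67 the firm produces at a loss; below $29 it shuts down.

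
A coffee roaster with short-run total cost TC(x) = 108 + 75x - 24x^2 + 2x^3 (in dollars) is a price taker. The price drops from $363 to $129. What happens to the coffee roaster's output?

AVC = 75 - 24x + 2x^2, minimized at x = 6 where min AVC = $3. MC = 75 - 48x + 6x^2.
At P = $363 ≥ min AVC, set P = MC on the rising branch: x = 12.
At P = $129 ≥ min AVC, set P = MC: x = 9. The firm stays open but cuts output.

Output falls from 12 to 9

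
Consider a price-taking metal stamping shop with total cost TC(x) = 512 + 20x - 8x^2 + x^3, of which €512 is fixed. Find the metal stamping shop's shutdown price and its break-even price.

Shutdown price = min AVC. AVC = 20 - 8x + x^2, with vertex at x = 4 and minimum €4.
ATC = 512/x + 20 - 8x + x^2. Setting dATC/dx = −512/x^2 − 8 + 2x = 0 gives x = 8 (since 2·8^3 − 8·8^2 = 512).
min ATC = 512/8 + 20 − 8·8 + 8^2 = €84. That is the break-even price.
Between these two prices the firm operates at a loss; above €84 it earns a profit.

Shutdown price = €4; break-even price = €84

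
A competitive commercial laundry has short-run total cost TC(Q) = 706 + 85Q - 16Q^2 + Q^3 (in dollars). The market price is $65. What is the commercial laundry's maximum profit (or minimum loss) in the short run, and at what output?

Profit = -$306 at Q = 10

AVC = 85 - 16Q + Q^2 has its minimum $21 at Q = 8; price $65 clears that bar, so the firm operates.
With MC = 85 - 32Q + 3Q^2, P = MC on the upward-sloping part at Q* = 10.
TR = 65·10 = 650. TC = 706 + 250 = 956. Profit = 650 − 956 = -$306.
By producing, the firm covers all variable cost plus $400 of fixed cost; shutting down would lose the full $706.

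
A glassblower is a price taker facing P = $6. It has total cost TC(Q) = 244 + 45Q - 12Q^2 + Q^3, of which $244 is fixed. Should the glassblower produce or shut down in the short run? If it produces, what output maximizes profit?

Shut down

Strip out fixed cost: VC = 45Q - 12Q^2 + Q^3. Then AVC = 45 - 12Q + Q^2 and MC = 45 - 24Q + 3Q^2.
AVC hits its minimum where MC = AVC, at Q = 6, giving min AVC = 45 - 12·6 + 6^2 = $9.
With P < min AVC ($6 < $9), every unit sold adds to the loss.
Shutting down limits the loss to fixed cost, $244.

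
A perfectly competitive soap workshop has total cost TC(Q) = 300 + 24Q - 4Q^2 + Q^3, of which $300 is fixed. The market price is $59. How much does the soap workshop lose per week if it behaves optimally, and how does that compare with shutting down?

AVC = 24 - 4Q + Q^2 has its minimum $20 at Q = 2; price $59 clears that bar, so the firm operates.
MC = 24 - 8Q + 3Q^2. Setting P = MC and taking the root on the rising branch gives Q* = 5.
TR = 59·5 = 295. TC = 300 + 145 = 445. Profit = 295 − 445 = -$150.
Shutting down would mean losing the fixed cost of $300, so operating at a loss of $150 is better by $150.

Profit = -$150 at Q = 5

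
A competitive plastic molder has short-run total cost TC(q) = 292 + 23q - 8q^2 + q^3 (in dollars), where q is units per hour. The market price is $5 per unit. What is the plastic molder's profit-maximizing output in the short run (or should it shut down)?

From TC, MC = TC'(q) = 23 - 16q + 3q^2 and AVC = VC/q = 23 - 8q + q^2.
AVC hits its minimum where MC = AVC, at q = 4, giving min AVC = 23 - 8·4 + 4^2 = $7.
P = $5 lies below min AVC = $7; no output level covers variable cost.
Best response: produce nothing and absorb the $292 fixed cost.

Shut down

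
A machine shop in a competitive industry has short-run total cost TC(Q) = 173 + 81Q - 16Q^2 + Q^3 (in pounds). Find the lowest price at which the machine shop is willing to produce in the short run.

Short-run supply begins at min AVC. From VC = 81Q - 16Q^2 + Q^3, AVC = 81 - 16Q + Q^2.
At the minimum of AVC, MC = AVC. MC = 81 - 32Q + 3Q^2; setting MC = AVC gives 2Q^2 - 16Q = 0, so Q = 8. min AVC = 17.
For P < £17 the firm produces nothing.

£17 per unit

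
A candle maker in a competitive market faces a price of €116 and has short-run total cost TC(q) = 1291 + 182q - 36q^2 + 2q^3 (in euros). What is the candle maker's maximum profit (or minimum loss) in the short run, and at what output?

AVC = 182 - 36q + 2q^2; min AVC = €20 at q = 9. Since P = €116 ≥ min AVC, the firm produces.
With MC = 182 - 72q + 6q^2, P = MC on the upward-sloping part at q* = 11.
TR = 116·11 = 1276. TC = 1291 + 308 = 1599. Profit = 1276 − 1599 = -€323.
Shutting down would mean losing the fixed cost of €1291, so operating at a loss of €323 is better by €968.

Profit = -€323 at q = 11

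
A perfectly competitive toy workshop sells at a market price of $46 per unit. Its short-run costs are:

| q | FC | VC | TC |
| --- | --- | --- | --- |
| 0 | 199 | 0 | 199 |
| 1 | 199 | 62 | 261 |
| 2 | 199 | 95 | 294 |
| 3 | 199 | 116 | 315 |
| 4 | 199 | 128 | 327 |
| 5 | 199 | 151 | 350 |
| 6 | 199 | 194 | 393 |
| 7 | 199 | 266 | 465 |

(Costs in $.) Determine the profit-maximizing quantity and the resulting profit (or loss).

q = 6; profit = -$117

Profit at each row (π = 46q − TC): q=0: -199; q=1: -215; q=2: -202; q=3: -177; q=4: -143; q=5: -120; q=6: -117; q=7: -143.
Profit is maximized at q = 6. AVC there is 194/6 = $32.33 ≤ P, so producing beats shutting down (which would give -$199).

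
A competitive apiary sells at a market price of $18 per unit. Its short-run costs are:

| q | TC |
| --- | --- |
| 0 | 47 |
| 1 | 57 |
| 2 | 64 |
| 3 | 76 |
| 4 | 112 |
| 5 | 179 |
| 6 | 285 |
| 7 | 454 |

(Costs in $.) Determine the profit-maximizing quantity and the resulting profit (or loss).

q = 3; profit = -$22

Tabulate TR − TC: q=0: -47; q=1: -39; q=2: -28; q=3: -22; q=4: -40; q=5: -89; q=6: -177; q=7: -328.
Profit is maximized at q = 3. AVC there is 29/3 = $9.67 ≤ P, so producing beats shutting down (which would give -$47).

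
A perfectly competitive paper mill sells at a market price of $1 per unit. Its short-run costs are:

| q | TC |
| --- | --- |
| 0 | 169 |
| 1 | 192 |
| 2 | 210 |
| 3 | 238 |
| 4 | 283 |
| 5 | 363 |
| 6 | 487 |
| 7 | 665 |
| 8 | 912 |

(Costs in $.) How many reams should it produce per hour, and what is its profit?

q = 0 (shut down); profit = -$169

Compute π = P·q − TC at each output: q=0: -169; q=1: -191; q=2: -208; q=3: -235; q=4: -279; q=5: -358; q=6: -481; q=7: -658; q=8: -904.
Profit is highest at q = 0. Equivalently, the lowest AVC in the table is 41/2 ≈ $20.50 at q = 2, and P = $1 falls below it — price never covers variable cost, so the firm shuts down and loses only its fixed cost.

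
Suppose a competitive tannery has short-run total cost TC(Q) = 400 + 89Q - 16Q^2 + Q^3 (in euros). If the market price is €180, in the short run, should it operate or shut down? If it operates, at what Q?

Produce at Q = 13

Strip out fixed cost: VC = 89Q - 16Q^2 + Q^3. Then AVC = 89 - 16Q + Q^2 and MC = 89 - 32Q + 3Q^2.
AVC is minimized where dAVC/dQ = -16 + 2Q = 0, at Q = 8; min AVC = 89 - 16·8 + 8^2 = €25.
Because €180 ≥ €25, revenue can cover variable cost; the firm operates.
Solving P = MC: -91 - 32Q + 3Q^2 = 0 ⇒ Q = -7/3 or 13. On the upward-sloping branch, Q* = 13.
Check: AVC at Q = 13 is €50 ≤ P, so revenue covers variable cost.
Profit = P·Q − TC = 180·13 − 1050 = €1290.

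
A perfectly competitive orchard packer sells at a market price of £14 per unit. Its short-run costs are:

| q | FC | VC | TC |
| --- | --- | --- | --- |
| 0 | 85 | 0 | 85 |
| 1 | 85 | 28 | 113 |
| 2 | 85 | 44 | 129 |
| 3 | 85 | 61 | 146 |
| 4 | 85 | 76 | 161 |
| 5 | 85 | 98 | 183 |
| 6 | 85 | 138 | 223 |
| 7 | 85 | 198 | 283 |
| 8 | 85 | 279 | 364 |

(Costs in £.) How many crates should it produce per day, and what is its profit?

q = 0 (shut down); profit = -£85

Tabulate TR − TC: q=0: -85; q=1: -99; q=2: -101; q=3: -104; q=4: -105; q=5: -113; q=6: -139; q=7: -185; q=8: -252.
Profit is highest at q = 0. Equivalently, the lowest AVC in the table is 76/4 ≈ £19 at q = 4, and P = £14 falls below it — price never covers variable cost, so the firm shuts down and loses only its fixed cost.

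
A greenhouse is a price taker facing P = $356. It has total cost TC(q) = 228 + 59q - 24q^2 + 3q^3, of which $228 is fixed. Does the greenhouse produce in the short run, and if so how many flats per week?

From TC, MC = TC'(q) = 59 - 48q + 9q^2 and AVC = VC/q = 59 - 24q + 3q^2.
The AVC parabola has its vertex at q = 24/6 = 4, where AVC = 59 - 24·4 + 3·4^2 = $11.
Since P = $356 ≥ min AVC = $11, price covers variable cost and the firm should produce.
Set P = MC: 356 = 59 - 48q + 9q^2 → -297 - 48q + 9q^2 = 0. The roots are q = -11/3 and q = 9; the profit-maximizing output is on the rising part of MC, so q* = 9.
Check: AVC at q = 9 is $86 ≤ P, so revenue covers variable cost.
Profit = P·q − TC = 356·9 − 1002 = $2202.

Produce at q = 9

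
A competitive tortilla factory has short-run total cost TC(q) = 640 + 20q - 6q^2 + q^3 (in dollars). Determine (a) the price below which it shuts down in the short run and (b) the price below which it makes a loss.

Shutdown price = $11; break-even price = $116

Shutdown price = min AVC. AVC = 20 - 6q + q^2, with vertex at q = 3 and minimum $11.
ATC = 640/q + 20 - 6q + q^2. Setting dATC/dq = −640/q^2 − 6 + 2q = 0 gives q = 8 (since 2·8^3 − 6·8^2 = 640).
min ATC = 640/8 + 20 − 6·8 + 8^2 = $116. That is the break-even price.
For $11 ≤ P < $116 the firm produces at a loss; below $11 it shuts down.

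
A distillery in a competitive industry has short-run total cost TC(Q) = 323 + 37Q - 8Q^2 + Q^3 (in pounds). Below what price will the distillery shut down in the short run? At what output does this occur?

£21 per unit, at Q = 4

Short-run supply begins at min AVC. From VC = 37Q - 8Q^2 + Q^3, AVC = 37 - 8Q + Q^2.
At the minimum of AVC, MC = AVC. MC = 37 - 16Q + 3Q^2; setting MC = AVC gives 2Q^2 - 8Q = 0, so Q = 4. min AVC = 21.
The firm shuts down for any P below £21.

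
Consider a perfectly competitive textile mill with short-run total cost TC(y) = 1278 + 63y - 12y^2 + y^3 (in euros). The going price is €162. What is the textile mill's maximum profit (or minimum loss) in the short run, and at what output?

Profit = -€68 at y = 11

AVC = 63 - 12y + y^2 has its minimum €27 at y = 6; price €162 clears that bar, so the firm operates.
MC = 63 - 24y + 3y^2. Setting P = MC and taking the root on the rising branch gives y* = 11.
TR = 162·11 = 1782. TC = 1278 + 572 = 1850. Profit = 1782 − 1850 = -€68.
That loss of €68 beats the €1278 the firm would lose by shutting down; producing recovers €1210 of fixed cost.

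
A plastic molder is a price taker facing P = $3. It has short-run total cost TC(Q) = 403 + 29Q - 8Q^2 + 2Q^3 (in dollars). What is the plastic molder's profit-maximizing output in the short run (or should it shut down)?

Shut down

Strip out fixed cost: VC = 29Q - 8Q^2 + 2Q^3. Then AVC = 29 - 8Q + 2Q^2 and MC = 29 - 16Q + 6Q^2.
AVC is minimized where dAVC/dQ = -8 + 4Q = 0, at Q = 2; min AVC = 29 - 8·2 + 2·2^2 = $21.
P = $3 lies below min AVC = $21; no output level covers variable cost.
Shutting down limits the loss to fixed cost, $403.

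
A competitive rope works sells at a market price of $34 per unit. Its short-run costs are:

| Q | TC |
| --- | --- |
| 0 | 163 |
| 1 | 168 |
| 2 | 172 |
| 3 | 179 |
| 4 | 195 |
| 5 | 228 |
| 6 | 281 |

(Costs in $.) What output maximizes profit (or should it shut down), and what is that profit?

Q = 5; profit = -$58

Compute π = P·Q − TC at each output: Q=0: -163; Q=1: -134; Q=2: -104; Q=3: -77; Q=4: -59; Q=5: -58; Q=6: -77.
Profit is maximized at Q = 5. AVC there is 65/5 = $13 ≤ P, so producing beats shutting down (which would give -$163).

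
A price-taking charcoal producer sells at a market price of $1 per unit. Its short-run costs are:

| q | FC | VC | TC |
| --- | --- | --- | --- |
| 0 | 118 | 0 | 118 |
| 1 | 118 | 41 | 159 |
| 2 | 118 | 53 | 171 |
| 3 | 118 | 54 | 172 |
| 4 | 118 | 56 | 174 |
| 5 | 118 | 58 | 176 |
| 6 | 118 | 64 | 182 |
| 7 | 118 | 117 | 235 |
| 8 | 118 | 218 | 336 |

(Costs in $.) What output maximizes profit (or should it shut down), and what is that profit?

q = 0 (shut down); profit = -$118

Compute π = P·q − TC at each output: q=0: -118; q=1: -158; q=2: -169; q=3: -169; q=4: -170; q=5: -171; q=6: -176; q=7: -228; q=8: -328.
Profit is highest at q = 0. Equivalently, the lowest AVC in the table is 64/6 ≈ $10.67 at q = 6, and P = $1 falls below it — price never covers variable cost, so the firm shuts down and loses only its fixed cost.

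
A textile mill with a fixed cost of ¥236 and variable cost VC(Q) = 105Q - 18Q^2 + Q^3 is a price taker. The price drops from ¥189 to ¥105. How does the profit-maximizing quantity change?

MC = 105 - 36Q + 3Q^2; the shutdown threshold is min AVC = ¥24 (at Q = 9).
At P = ¥189 ≥ min AVC, set P = MC on the rising branch: Q = 14.
At P = ¥105 ≥ min AVC, set P = MC: Q = 12. The firm stays open but cuts output.

Output falls from 14 to 12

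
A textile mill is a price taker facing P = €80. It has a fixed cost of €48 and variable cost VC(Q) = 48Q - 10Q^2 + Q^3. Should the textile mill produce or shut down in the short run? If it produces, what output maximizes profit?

Produce at Q = 8

From TC, MC = TC'(Q) = 48 - 20Q + 3Q^2 and AVC = VC/Q = 48 - 10Q + Q^2.
The AVC parabola has its vertex at Q = 10/2 = 5, where AVC = 48 - 10·5 + 5^2 = €23.
Since P = €80 ≥ min AVC = €23, price covers variable cost and the firm should produce.
Set P = MC: 80 = 48 - 20Q + 3Q^2 → -32 - 20Q + 3Q^2 = 0. The roots are Q = -4/3 and Q = 8; the profit-maximizing output is on the rising part of MC, so Q* = 8.
Check: AVC at Q = 8 is €32 ≤ P, so revenue covers variable cost.
Profit = P·Q − TC = 80·8 − 304 = €336.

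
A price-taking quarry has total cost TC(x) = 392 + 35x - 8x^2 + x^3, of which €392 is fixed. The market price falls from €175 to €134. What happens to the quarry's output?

AVC = 35 - 8x + x^2, minimized at x = 4 where min AVC = €19. MC = 35 - 16x + 3x^2.
At P = €175 ≥ min AVC, set P = MC on the rising branch: x = 10.
At P = €134 ≥ min AVC, set P = MC: x = 9. The firm stays open but cuts output.

Output falls from 10 to 9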